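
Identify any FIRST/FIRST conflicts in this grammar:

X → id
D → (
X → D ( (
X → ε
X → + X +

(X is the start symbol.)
No FIRST/FIRST conflicts.

FIRST sets of the non-terminals at (or reachable through a nullable prefix from) the front of some alternative:
  FIRST(D) = { '(' }

Productions for X:
  X → id: FIRST = { 'id' }
  X → D ( (: FIRST = { '(' }
  X → ε: FIRST = { ε }
  X → + X +: FIRST = { '+' }
D has only one production, so no FIRST/FIRST conflict is possible there.

All alternatives of each non-terminal have pairwise disjoint FIRST sets.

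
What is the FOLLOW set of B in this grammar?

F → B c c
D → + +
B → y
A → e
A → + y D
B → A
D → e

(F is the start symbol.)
To compute FOLLOW(B), find every occurrence of B on a right-hand side N → α B β: add FIRST(β) \ {ε}, and if β is empty or nullable also add FOLLOW(N). Iterate to a fixed point.

In F → B c c: B is followed by c c, add FIRST(c c) \ {ε} = { 'c' }

Taking the union: FOLLOW(B) = { 'c' }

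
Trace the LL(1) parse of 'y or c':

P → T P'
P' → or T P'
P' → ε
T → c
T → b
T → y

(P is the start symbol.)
Stack is shown with the top on the left.

Stack      Input     Action
---------------------------
P $        y or c $  output P → T P'
T P' $     y or c $  output T → y
y P' $     y or c $  match 'y'
P' $       or c $    output P' → or T P'
or T P' $  or c $    match 'or'
T P' $     c $       output T → c
c P' $     c $       match 'c'
P' $       $         output P' → ε
$          $         accept

The string is accepted.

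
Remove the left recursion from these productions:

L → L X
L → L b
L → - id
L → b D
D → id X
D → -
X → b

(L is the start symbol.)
L is directly left-recursive. The standard transformation for
  A → A α₁ | ... | A α_m | β₁ | ... | β_n
is
  A  → β₁ A' | ... | β_n A'
  A' → α₁ A' | ... | α_m A' | ε

L → - id becomes L → - id L'
L → b D becomes L → b D L'
L → L X becomes L' → X L'
L → L b becomes L' → b L'
Add L' → ε

Productions for other non-terminals are unchanged:
  D → id X
  D → -
  X → b

Resulting grammar:
L → - id L'
L → b D L'
L' → X L'
L' → b L'
L' → ε
D → id X
D → -
X → b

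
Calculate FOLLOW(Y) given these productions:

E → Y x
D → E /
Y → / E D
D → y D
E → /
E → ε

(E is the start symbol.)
In E → Y x: Y is followed by x, add FIRST(x) \ {ε} = { 'x' }

Taking the union: FOLLOW(Y) = { 'x' }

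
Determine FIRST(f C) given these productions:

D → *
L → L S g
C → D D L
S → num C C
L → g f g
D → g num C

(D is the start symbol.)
{ 'f' }

To compute FIRST(f C), process the symbols left to right:
Symbol f is a terminal. Add 'f' and stop.
FIRST(f C) = { 'f' }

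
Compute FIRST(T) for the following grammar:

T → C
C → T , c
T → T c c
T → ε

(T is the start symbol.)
To compute FIRST(T), examine every production with T on the left-hand side, reading each right-hand side left to right until a non-nullable symbol is reached.

FIRST sets of the other non-terminals involved (by the same procedure, iterated to a fixed point):
  FIRST(C) = { ',', 'c' }

From T → C:
  - C is a non-terminal: add FIRST(C) \ {ε} = { ',', 'c' }
    C is not nullable, so stop
From T → T c c:
  - T is the symbol being defined: contributes nothing new
    T is nullable, so continue to the next symbol
  - c is a terminal: add 'c' and stop
From T → ε:
  - ε-production, so ε ∈ FIRST(T)

Collecting: FIRST(T) = { ',', 'c', ε }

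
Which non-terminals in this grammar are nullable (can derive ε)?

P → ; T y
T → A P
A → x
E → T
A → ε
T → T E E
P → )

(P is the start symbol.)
ε-productions: A → ε
So A is immediately nullable.
No further non-terminal can be added: every production for the remaining non-terminals contains a terminal or a non-nullable non-terminal.
Nullable = { 'A' }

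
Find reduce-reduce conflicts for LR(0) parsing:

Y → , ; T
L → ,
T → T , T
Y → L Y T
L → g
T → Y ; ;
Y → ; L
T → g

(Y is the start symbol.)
A reduce-reduce conflict occurs when an LR(0) state has two complete items [A → α .] and [B → β .] — both call for a reduction, and with no lookahead the parser cannot choose between them.

Augment with Y' → Y and build the canonical LR(0) collection (I0 = CLOSURE({[Y' → . Y]}), then GOTO on every symbol after a dot until no new states appear). It has 18 states:
  I0: { [L → . ,], [L → . g], [Y → . , ; T], [Y → . ; L], [Y → . L Y T], [Y' → . Y] }  — shift
  I1: { [L → , .], [Y → , . ; T] }  — shift, reduce
  I2: { [L → . ,], [L → . g], [Y → ; . L] }  — shift
  I3: { [L → . ,], [L → . g], [Y → . , ; T], [Y → . ; L], [Y → . L Y T], [Y → L . Y T] }  — shift
  I4: { [Y' → Y .] }  — accept
  I5: { [L → g .] }  — reduce
  I6: { [L → . ,], [L → . g], [T → . T , T], [T → . Y ; ;], [T → . g], [Y → . , ; T], [Y → . ; L], [Y → . L Y T], [Y → L Y . T] }  — shift
  I7: { [T → T . , T], [Y → L Y T .] }  — shift, reduce
  I8: { [T → Y . ; ;] }  — shift
  I9: { [L → g .], [T → g .] }  — 2 reduces
  I10: { [T → Y ; . ;] }  — shift
  I11: { [T → Y ; ; .] }  — reduce
  I12: { [L → . ,], [L → . g], [T → . T , T], [T → . Y ; ;], [T → . g], [T → T , . T], [Y → . , ; T], [Y → . ; L], [Y → . L Y T] }  — shift
  I13: { [T → T , T .], [T → T . , T] }  — shift, reduce
  I14: { [L → , .] }  — reduce
  I15: { [Y → ; L .] }  — reduce
  I16: { [L → . ,], [L → . g], [T → . T , T], [T → . Y ; ;], [T → . g], [Y → , ; . T], [Y → . , ; T], [Y → . ; L], [Y → . L Y T] }  — shift
  I17: { [T → T . , T], [Y → , ; T .] }  — shift, reduce

I9 contains complete items [L → g .], [T → g .] — reduce-reduce conflict.

Answer: Yes — I9: [L → g .] vs [T → g .]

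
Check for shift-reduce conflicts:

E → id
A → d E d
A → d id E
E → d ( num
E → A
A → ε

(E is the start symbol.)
Augment with E' → E and build the canonical LR(0) collection (I0 = CLOSURE({[E' → . E]}), then GOTO on every symbol after a dot until no new states appear). It has 11 states:
  I0: { [A → . d E d], [A → . d id E], [A → .], [E → . A], [E → . d ( num], [E → . id], [E' → . E] }  — shift, reduce
  I1: { [E → A .] }  — reduce
  I2: { [E' → E .] }  — accept
  I3: { [A → . d E d], [A → . d id E], [A → .], [A → d . E d], [A → d . id E], [E → . A], [E → . d ( num], [E → . id], [E → d . ( num] }  — shift, reduce
  I4: { [E → id .] }  — reduce
  I5: { [E → d ( . num] }  — shift
  I6: { [A → d E . d] }  — shift
  I7: { [A → . d E d], [A → . d id E], [A → .], [A → d id . E], [E → . A], [E → . d ( num], [E → . id], [E → id .] }  — shift, 2 reduces
  I8: { [A → d id E .] }  — reduce
  I9: { [A → d E d .] }  — reduce
  I10: { [E → d ( num .] }  — reduce

I0 contains reduce item [A → .] and shift items [A → . d E d], [A → . d id E], [E → . d ( num], [E → . id] — shift-reduce conflict.
I3 contains reduce item [A → .] and shift items [A → . d E d], [A → . d id E], [A → d . id E], [E → . d ( num], [E → d . ( num], [E → . id] — shift-reduce conflict.
I7 contains reduce items [A → .], [E → id .] and shift items [A → . d E d], [A → . d id E], [E → . d ( num], [E → . id] — shift-reduce conflict.

Answer: Yes — I0: [A → .] vs [A → . d E d]; I3: [A → .] vs [A → . d E d]; I7: [A → .] vs [A → . d E d]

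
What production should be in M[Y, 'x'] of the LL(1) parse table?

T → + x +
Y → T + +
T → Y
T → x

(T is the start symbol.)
Y → T + +

To find M[Y, 'x'], we find productions for Y where 'x' is in the predict set (PREDICT(N → α) = (FIRST(α) \ {ε}) ∪ (FOLLOW(N) if α ⇒* ε)).

Relevant sets:
  FIRST(T) = { '+', 'x' }

Y → T + +: PREDICT = { '+', 'x' }
  'x' is in predict set, so this production goes in M[Y, 'x']

M[Y, 'x'] = Y → T + +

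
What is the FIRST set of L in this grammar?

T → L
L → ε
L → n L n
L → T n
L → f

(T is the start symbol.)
FIRST sets of the other non-terminals involved (by the same procedure, iterated to a fixed point):
  FIRST(T) = { 'f', 'n', ε }

From L → ε:
  - ε-production, so ε ∈ FIRST(L)
From L → n L n:
  - n is a terminal: add 'n' and stop
From L → T n:
  - T is a non-terminal: add FIRST(T) \ {ε} = { 'f', 'n' }
    T is nullable, so continue to the next symbol
  - n is a terminal: add 'n' and stop
From L → f:
  - f is a terminal: add 'f' and stop

Collecting: FIRST(L) = { 'f', 'n', ε }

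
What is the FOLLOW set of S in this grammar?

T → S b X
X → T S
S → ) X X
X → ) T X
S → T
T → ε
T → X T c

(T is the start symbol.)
In T → S b X: S is followed by b X, add FIRST(b X) \ {ε} = { 'b' }
In X → T S: S is at the end, add FOLLOW(X)

The FOLLOW sets referred to above (computed the same way, to a fixed point):
  FOLLOW(X) = { $, ')', 'b', 'c' }

Taking the union: FOLLOW(S) = { $, ')', 'b', 'c' }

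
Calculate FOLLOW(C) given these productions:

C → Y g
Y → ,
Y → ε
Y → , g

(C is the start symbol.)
To compute FOLLOW(C), find every occurrence of C on a right-hand side N → α C β: add FIRST(β) \ {ε}, and if β is empty or nullable also add FOLLOW(N). Iterate to a fixed point.

C is the start symbol, so $ ∈ FOLLOW(C).
C does not occur on any right-hand side.

Taking the union: FOLLOW(C) = { $ }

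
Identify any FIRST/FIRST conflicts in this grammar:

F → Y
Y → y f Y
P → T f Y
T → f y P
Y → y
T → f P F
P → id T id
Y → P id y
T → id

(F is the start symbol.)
Yes. Y → y f Y / Y → y on { 'y' }; P → T f Y / P → id T id on { 'id' }; T → f y P / T → f P F on { 'f' }

A FIRST/FIRST conflict occurs when two productions N → α and N → β for the same non-terminal have FIRST(α) ∩ FIRST(β) ≠ ∅ (with ε ∈ FIRST of a nullable right-hand side, so two nullable alternatives also conflict).

FIRST sets of the non-terminals at (or reachable through a nullable prefix from) the front of some alternative:
  FIRST(P) = { 'f', 'id' }
  FIRST(T) = { 'f', 'id' }

Productions for Y:
  Y → y f Y: FIRST = { 'y' }
  Y → y: FIRST = { 'y' }
  Y → P id y: FIRST = { 'f', 'id' }
Productions for P:
  P → T f Y: FIRST = { 'f', 'id' }
  P → id T id: FIRST = { 'id' }
Productions for T:
  T → f y P: FIRST = { 'f' }
  T → f P F: FIRST = { 'f' }
  T → id: FIRST = { 'id' }
F has only one production, so no FIRST/FIRST conflict is possible there.

Conflict for Y: Y → y f Y and Y → y
  Overlap: { 'y' }
Conflict for P: P → T f Y and P → id T id
  Overlap: { 'id' }
Conflict for T: T → f y P and T → f P F
  Overlap: { 'f' }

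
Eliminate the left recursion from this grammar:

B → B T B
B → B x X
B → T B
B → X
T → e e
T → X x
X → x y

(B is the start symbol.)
B is directly left-recursive. The standard transformation for
  A → A α₁ | ... | A α_m | β₁ | ... | β_n
is
  A  → β₁ A' | ... | β_n A'
  A' → α₁ A' | ... | α_m A' | ε

B → T B becomes B → T B B'
B → X becomes B → X B'
B → B T B becomes B' → T B B'
B → B x X becomes B' → x X B'
Add B' → ε

Productions for other non-terminals are unchanged:
  T → e e
  T → X x
  X → x y

Resulting grammar:
B → T B B'
B → X B'
B' → T B B'
B' → x X B'
B' → ε
T → e e
T → X x
X → x y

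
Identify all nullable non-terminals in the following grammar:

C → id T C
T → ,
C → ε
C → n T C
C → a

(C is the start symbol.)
A non-terminal is nullable if it can derive ε (the empty string): either it has an ε-production, or it has a production whose right-hand side consists entirely of nullable non-terminals.

ε-productions: C → ε
So C is immediately nullable.
No further non-terminal can be added: every production for the remaining non-terminals contains a terminal or a non-nullable non-terminal.
Nullable = { 'C' }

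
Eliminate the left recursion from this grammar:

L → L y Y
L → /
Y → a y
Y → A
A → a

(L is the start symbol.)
L is directly left-recursive. The standard transformation for
  A → A α₁ | ... | A α_m | β₁ | ... | β_n
is
  A  → β₁ A' | ... | β_n A'
  A' → α₁ A' | ... | α_m A' | ε

L → / becomes L → / L'
L → L y Y becomes L' → y Y L'
Add L' → ε

Productions for other non-terminals are unchanged:
  Y → a y
  Y → A
  A → a

Resulting grammar:
L → / L'
L' → y Y L'
L' → ε
Y → a y
Y → A
A → a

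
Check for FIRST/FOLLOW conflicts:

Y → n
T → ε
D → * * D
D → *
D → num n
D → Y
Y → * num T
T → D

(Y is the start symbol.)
A FIRST/FOLLOW conflict occurs when a non-terminal N has a nullable alternative N → β (β ⇒* ε) and another alternative N → α with FIRST(α) ∩ FOLLOW(N) ≠ ∅: on such a lookahead the parser cannot decide between expanding α and letting N vanish via β.

Nullable non-terminals: T.
FIRST sets used below: FIRST(D) = { '*', 'n', 'num' }

T: nullable alternative(s) T → ε; FOLLOW(T) = { $ }
  T → ε: FIRST \ {ε} = { } — this is the only nullable alternative, skip
  T → D: FIRST \ {ε} = { '*', 'n', 'num' } — disjoint from FOLLOW(T)

D, Y have no nullable alternative, so no FIRST/FOLLOW check is needed there.

No FIRST/FOLLOW conflicts found.

Answer: No FIRST/FOLLOW conflicts.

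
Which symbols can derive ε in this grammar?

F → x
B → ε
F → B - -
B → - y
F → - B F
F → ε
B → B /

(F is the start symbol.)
{ 'B', 'F' }

A non-terminal is nullable if it can derive ε (the empty string): either it has an ε-production, or it has a production whose right-hand side consists entirely of nullable non-terminals.

ε-productions: B → ε, F → ε
So B, F are immediately nullable.
Every non-terminal is now nullable.
Nullable = { 'B', 'F' }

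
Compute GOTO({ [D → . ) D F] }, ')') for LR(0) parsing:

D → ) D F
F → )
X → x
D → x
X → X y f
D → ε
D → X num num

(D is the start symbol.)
GOTO(I, ')') = CLOSURE({ [A → αX.β] : [A → α.Xβ] ∈ I, X = ')' })

Items with dot before ')', with the dot advanced:
  [D → . ) D F] → [D → ) . D F]
Closure of the advanced items:
  [D → ) . D F] has the dot before D: add [D → . ) D F], [D → . x], [D → .], [D → . X num num]
  [D → . X num num] has the dot before X: add [X → . x], [X → . X y f]

GOTO = { [D → ) . D F], [D → . ) D F], [D → . X num num], [D → . x], [D → .], [X → . X y f], [X → . x] }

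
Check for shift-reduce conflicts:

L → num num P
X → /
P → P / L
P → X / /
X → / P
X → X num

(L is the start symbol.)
Yes — I4: [X → / .] vs [X → . /]; I5: [L → num num P .] vs [P → P . / L]; I12: [X → / P .] vs [P → P . / L]

A shift-reduce conflict occurs when an LR(0) state has both:
  - a complete (reduce) item [A → α .] (dot at the end), and
  - a shift item [B → β . c γ] (dot before a terminal).

Augment with L' → L and build the canonical LR(0) collection (I0 = CLOSURE({[L' → . L]}), then GOTO on every symbol after a dot until no new states appear). It has 13 states:
  I0: { [L → . num num P], [L' → . L] }  — shift
  I1: { [L' → L .] }  — accept
  I2: { [L → num . num P] }  — shift
  I3: { [L → num num . P], [P → . P / L], [P → . X / /], [X → . / P], [X → . /], [X → . X num] }  — shift
  I4: { [P → . P / L], [P → . X / /], [X → . / P], [X → . /], [X → . X num], [X → / . P], [X → / .] }  — shift, reduce
  I5: { [L → num num P .], [P → P . / L] }  — shift, reduce
  I6: { [P → X . / /], [X → X . num] }  — shift
  I7: { [P → X / . /] }  — shift
  I8: { [X → X num .] }  — reduce
  I9: { [P → X / / .] }  — reduce
  I10: { [L → . num num P], [P → P / . L] }  — shift
  I11: { [P → P / L .] }  — reduce
  I12: { [P → P . / L], [X → / P .] }  — shift, reduce

I4 contains reduce item [X → / .] and shift items [X → . /], [X → . / P] — shift-reduce conflict.
I5 contains reduce item [L → num num P .] and shift item [P → P . / L] — shift-reduce conflict.
I12 contains reduce item [X → / P .] and shift item [P → P . / L] — shift-reduce conflict.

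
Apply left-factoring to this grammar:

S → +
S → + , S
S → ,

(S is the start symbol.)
S → + S'
S' → ε
S' → , S
S → ,

Left-factoring transforms A → αβ₁ | αβ₂ into A → αA' and A' → β₁ | β₂
(α is the longest common prefix among the alternatives). Repeat until
no nonterminal has two alternatives with a common prefix.

Round 1: S has alternatives sharing prefix '+'. Introduce S': S → + S'
  Add: S' → ε
  Add: S' → , S

No remaining common prefixes — done.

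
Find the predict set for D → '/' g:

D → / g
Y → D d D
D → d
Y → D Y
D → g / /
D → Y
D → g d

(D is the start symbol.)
PREDICT(D → '/' g) = (FIRST(RHS) \ {ε}) ∪ (FOLLOW(D) if ε ∈ FIRST(RHS), i.e. RHS ⇒* ε)
FIRST('/' g) = { '/' }
ε ∉ FIRST('/' g), so FOLLOW(D) is not added.
PREDICT(D → '/' g) = { '/' }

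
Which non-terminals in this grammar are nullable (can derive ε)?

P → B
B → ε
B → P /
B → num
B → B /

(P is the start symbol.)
A non-terminal is nullable if it can derive ε (the empty string): either it has an ε-production, or it has a production whose right-hand side consists entirely of nullable non-terminals.

ε-productions: B → ε
So B is immediately nullable.
P → B: every symbol on the right is nullable, so P is nullable too.
Every non-terminal is now nullable.
Nullable = { 'B', 'P' }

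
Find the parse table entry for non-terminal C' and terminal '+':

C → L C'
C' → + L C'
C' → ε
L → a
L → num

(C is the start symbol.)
C' → + L C'

To find M[C', '+'], we find productions for C' where '+' is in the predict set (PREDICT(N → α) = (FIRST(α) \ {ε}) ∪ (FOLLOW(N) if α ⇒* ε)).

Relevant sets:
  FOLLOW(C') = { $ }

C' → + L C': PREDICT = { '+' }
  '+' is in predict set, so this production goes in M[C', '+']
C' → ε: PREDICT = { $ }

M[C', '+'] = C' → + L C'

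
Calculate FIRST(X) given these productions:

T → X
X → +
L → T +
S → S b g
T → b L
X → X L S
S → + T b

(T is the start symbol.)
From X → +:
  - '+' is a terminal: add '+' and stop
From X → X L S:
  - X is the symbol being defined: contributes nothing new
    X is not nullable, so stop

Collecting: FIRST(X) = { '+' }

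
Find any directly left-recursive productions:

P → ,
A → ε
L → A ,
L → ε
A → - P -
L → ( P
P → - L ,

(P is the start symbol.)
No direct left recursion

P → ,: starts with ','
A → ε: starts with ε
L → A ,: starts with A
L → ε: starts with ε
A → - P -: starts with '-'
L → ( P: starts with '('
P → - L ,: starts with '-'

No direct left recursion found.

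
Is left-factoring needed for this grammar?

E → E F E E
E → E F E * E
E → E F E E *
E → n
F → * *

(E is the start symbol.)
Yes, E has productions with common prefix 'E F E'

Left-factoring is needed when two productions for the same non-terminal
share a common prefix on the right-hand side.

Productions for E:
  E → E F E E
  E → E F E * E
  E → E F E E *
  E → n

Found common prefix 'E F E' in productions for E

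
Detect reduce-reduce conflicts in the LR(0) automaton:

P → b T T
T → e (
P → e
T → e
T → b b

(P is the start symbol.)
No reduce-reduce conflicts

Augment with P' → P and build the canonical LR(0) collection (I0 = CLOSURE({[P' → . P]}), then GOTO on every symbol after a dot until no new states appear). It has 10 states:
  I0: { [P → . b T T], [P → . e], [P' → . P] }  — shift
  I1: { [P' → P .] }  — accept
  I2: { [P → b . T T], [T → . b b], [T → . e (], [T → . e] }  — shift
  I3: { [P → e .] }  — reduce
  I4: { [P → b T . T], [T → . b b], [T → . e (], [T → . e] }  — shift
  I5: { [T → b . b] }  — shift
  I6: { [T → e . (], [T → e .] }  — shift, reduce
  I7: { [T → e ( .] }  — reduce
  I8: { [T → b b .] }  — reduce
  I9: { [P → b T T .] }  — reduce

No state contains more than one complete item.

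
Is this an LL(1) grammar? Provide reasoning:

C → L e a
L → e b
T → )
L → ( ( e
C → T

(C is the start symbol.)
Relevant sets:
  FIRST(L) = { '(', 'e' }
  FIRST(T) = { ')' }

For C:
  PREDICT(C → L e a) = { '(', 'e' }
  PREDICT(C → T) = { ')' }
For L:
  PREDICT(L → e b) = { 'e' }
  PREDICT(L → '(' '(' e) = { '(' }
T has a single production, so nothing to check there.

All predict sets are disjoint. The grammar IS LL(1).

Answer: Yes, the grammar is LL(1).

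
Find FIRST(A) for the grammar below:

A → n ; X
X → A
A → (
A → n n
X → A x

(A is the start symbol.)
From A → n ; X:
  - n is a terminal: add 'n' and stop
From A → (:
  - '(' is a terminal: add '(' and stop
From A → n n:
  - n is a terminal: add 'n' and stop

Collecting: FIRST(A) = { '(', 'n' }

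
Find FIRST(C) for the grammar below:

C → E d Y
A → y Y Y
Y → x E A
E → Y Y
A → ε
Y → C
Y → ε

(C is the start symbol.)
To compute FIRST(C), examine every production with C on the left-hand side, reading each right-hand side left to right until a non-nullable symbol is reached.

FIRST sets of the other non-terminals involved (by the same procedure, iterated to a fixed point):
  FIRST(E) = { 'd', 'x', ε }

From C → E d Y:
  - E is a non-terminal: add FIRST(E) \ {ε} = { 'd', 'x' }
    E is nullable, so continue to the next symbol
  - d is a terminal: add 'd' and stop

Collecting: FIRST(C) = { 'd', 'x' }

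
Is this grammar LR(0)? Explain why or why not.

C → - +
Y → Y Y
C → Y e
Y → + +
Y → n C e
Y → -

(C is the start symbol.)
No. Shift-reduce conflict between [Y → - .] and [C → - . +]

A grammar is LR(0) if no state in the canonical LR(0) collection has:
  - both a shift item (dot before a terminal) and a complete item (shift-reduce conflict), or
  - two or more complete items (reduce-reduce conflict; the accept item [C' → C .] counts as a complete item here).

Augment with C' → C and build the canonical LR(0) collection (I0 = CLOSURE({[C' → . C]}), then GOTO on every symbol after a dot until no new states appear). It has 13 states:
  I0: { [C → . - +], [C → . Y e], [C' → . C], [Y → . + +], [Y → . -], [Y → . Y Y], [Y → . n C e] }  — shift
  I1: { [Y → + . +] }  — shift
  I2: { [C → - . +], [Y → - .] }  — shift, reduce
  I3: { [C' → C .] }  — accept
  I4: { [C → Y . e], [Y → . + +], [Y → . -], [Y → . Y Y], [Y → . n C e], [Y → Y . Y] }  — shift
  I5: { [C → . - +], [C → . Y e], [Y → . + +], [Y → . -], [Y → . Y Y], [Y → . n C e], [Y → n . C e] }  — shift
  I6: { [Y → n C . e] }  — shift
  I7: { [Y → n C e .] }  — reduce
  I8: { [Y → - .] }  — reduce
  I9: { [Y → . + +], [Y → . -], [Y → . Y Y], [Y → . n C e], [Y → Y . Y], [Y → Y Y .] }  — shift, reduce
  I10: { [C → Y e .] }  — reduce
  I11: { [C → - + .] }  — reduce
  I12: { [Y → + + .] }  — reduce

Conflict in state I2:
  Shift-reduce conflict between [Y → - .] and [C → - . +]
So the grammar is NOT LR(0).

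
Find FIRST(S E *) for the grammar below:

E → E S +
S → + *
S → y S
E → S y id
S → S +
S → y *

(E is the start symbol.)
{ '+', 'y' }

FIRST sets of the non-terminals involved (from the grammar, by fixed-point iteration):
  FIRST(S) = { '+', 'y' }

To compute FIRST(S E *), process the symbols left to right:
Symbol S is a non-terminal. Add FIRST(S) \ {ε} = { '+', 'y' }
S is not nullable (ε ∉ FIRST(S)), so stop here.
FIRST(S E *) = { '+', 'y' }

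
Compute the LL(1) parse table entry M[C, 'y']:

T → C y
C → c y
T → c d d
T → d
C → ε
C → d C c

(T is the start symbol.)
To find M[C, 'y'], we find productions for C where 'y' is in the predict set (PREDICT(N → α) = (FIRST(α) \ {ε}) ∪ (FOLLOW(N) if α ⇒* ε)).

Relevant sets:
  FOLLOW(C) = { 'c', 'y' }

C → c y: PREDICT = { 'c' }
C → ε: PREDICT = { 'c', 'y' }
  'y' is in predict set, so this production goes in M[C, 'y']
C → d C c: PREDICT = { 'd' }

M[C, 'y'] = C → ε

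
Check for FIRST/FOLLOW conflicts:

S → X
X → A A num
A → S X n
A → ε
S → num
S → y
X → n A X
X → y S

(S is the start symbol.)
Yes. A → S X n with FOLLOW(A) on { 'n', 'num', 'y' }

Nullable non-terminals: A.
FIRST sets used below: FIRST(S) = { 'n', 'num', 'y' }

A: nullable alternative(s) A → ε; FOLLOW(A) = { 'n', 'num', 'y' }
  A → S X n: FIRST \ {ε} = { 'n', 'num', 'y' } — overlaps FOLLOW(A) on { 'n', 'num', 'y' }: CONFLICT
  A → ε: FIRST \ {ε} = { } — this is the only nullable alternative, skip

S, X have no nullable alternative, so no FIRST/FOLLOW check is needed there.

So the grammar has 1 FIRST/FOLLOW conflict (marked CONFLICT above).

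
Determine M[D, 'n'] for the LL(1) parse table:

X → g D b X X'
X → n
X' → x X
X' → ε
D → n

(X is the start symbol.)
To find M[D, 'n'], we find productions for D where 'n' is in the predict set (PREDICT(N → α) = (FIRST(α) \ {ε}) ∪ (FOLLOW(N) if α ⇒* ε)).

D → n: PREDICT = { 'n' }
  'n' is in predict set, so this production goes in M[D, 'n']

M[D, 'n'] = D → n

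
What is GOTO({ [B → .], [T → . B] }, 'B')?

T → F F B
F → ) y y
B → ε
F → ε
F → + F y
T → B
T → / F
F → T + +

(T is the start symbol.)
{ [T → B .] }

GOTO(I, 'B') = CLOSURE({ [A → αX.β] : [A → α.Xβ] ∈ I, X = 'B' })

Items with dot before 'B', with the dot advanced:
  [T → . B] → [T → B .]
Closure adds nothing (no advanced item has the dot before a non-terminal).

GOTO = { [T → B .] }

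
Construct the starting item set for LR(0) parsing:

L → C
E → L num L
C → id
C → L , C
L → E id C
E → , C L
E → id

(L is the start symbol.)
First, augment the grammar with L' → L
I₀ = CLOSURE({ [L' → . L] }):
  [L' → . L] has the dot before L: add [L → . C], [L → . E id C]
  [L → . C] has the dot before C: add [C → . id], [C → . L , C]
  [L → . E id C] has the dot before E: add [E → . L num L], [E → . , C L], [E → . id]
No further items can be added.

I₀ = { [C → . L , C], [C → . id], [E → . , C L], [E → . L num L], [E → . id], [L → . C], [L → . E id C], [L' → . L] }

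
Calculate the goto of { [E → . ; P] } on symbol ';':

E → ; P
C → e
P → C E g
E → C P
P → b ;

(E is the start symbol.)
{ [C → . e], [E → ; . P], [P → . C E g], [P → . b ;] }

GOTO(I, ';') = CLOSURE({ [A → αX.β] : [A → α.Xβ] ∈ I, X = ';' })

Items with dot before ';', with the dot advanced:
  [E → . ; P] → [E → ; . P]
Closure of the advanced items:
  [E → ; . P] has the dot before P: add [P → . C E g], [P → . b ;]
  [P → . C E g] has the dot before C: add [C → . e]

GOTO = { [C → . e], [E → ; . P], [P → . C E g], [P → . b ;] }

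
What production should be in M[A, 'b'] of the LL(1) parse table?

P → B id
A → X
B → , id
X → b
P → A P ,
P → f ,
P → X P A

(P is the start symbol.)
A → X

To find M[A, 'b'], we find productions for A where 'b' is in the predict set (PREDICT(N → α) = (FIRST(α) \ {ε}) ∪ (FOLLOW(N) if α ⇒* ε)).

Relevant sets:
  FIRST(X) = { 'b' }

A → X: PREDICT = { 'b' }
  'b' is in predict set, so this production goes in M[A, 'b']

M[A, 'b'] = A → X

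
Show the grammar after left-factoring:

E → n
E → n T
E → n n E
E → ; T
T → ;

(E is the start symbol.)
E → n E'
E' → ε
E' → T
E' → n E
E → ; T
T → ;

Left-factoring transforms A → αβ₁ | αβ₂ into A → αA' and A' → β₁ | β₂
(α is the longest common prefix among the alternatives). Repeat until
no nonterminal has two alternatives with a common prefix.

Round 1: E has alternatives sharing prefix 'n'. Introduce E': E → n E'
  Add: E' → ε
  Add: E' → T
  Add: E' → n E

No remaining common prefixes — done.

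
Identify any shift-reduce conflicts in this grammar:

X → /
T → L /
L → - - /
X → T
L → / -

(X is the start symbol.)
Yes — I2: [X → / .] vs [L → / . -]

A shift-reduce conflict occurs when an LR(0) state has both:
  - a complete (reduce) item [A → α .] (dot at the end), and
  - a shift item [B → β . c γ] (dot before a terminal).

Augment with X' → X and build the canonical LR(0) collection (I0 = CLOSURE({[X' → . X]}), then GOTO on every symbol after a dot until no new states appear). It has 10 states:
  I0: { [L → . - - /], [L → . / -], [T → . L /], [X → . /], [X → . T], [X' → . X] }  — shift
  I1: { [L → - . - /] }  — shift
  I2: { [L → / . -], [X → / .] }  — shift, reduce
  I3: { [T → L . /] }  — shift
  I4: { [X → T .] }  — reduce
  I5: { [X' → X .] }  — accept
  I6: { [T → L / .] }  — reduce
  I7: { [L → / - .] }  — reduce
  I8: { [L → - - . /] }  — shift
  I9: { [L → - - / .] }  — reduce

I2 contains reduce item [X → / .] and shift item [L → / . -] — shift-reduce conflict.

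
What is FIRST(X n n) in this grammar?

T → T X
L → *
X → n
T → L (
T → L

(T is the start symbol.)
FIRST sets of the non-terminals involved (from the grammar, by fixed-point iteration):
  FIRST(X) = { 'n' }

To compute FIRST(X n n), process the symbols left to right:
Symbol X is a non-terminal. Add FIRST(X) \ {ε} = { 'n' }
X is not nullable (ε ∉ FIRST(X)), so stop here.
FIRST(X n n) = { 'n' }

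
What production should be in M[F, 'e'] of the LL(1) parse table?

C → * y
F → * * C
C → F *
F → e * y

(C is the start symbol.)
F → e * y

To find M[F, 'e'], we find productions for F where 'e' is in the predict set (PREDICT(N → α) = (FIRST(α) \ {ε}) ∪ (FOLLOW(N) if α ⇒* ε)).

F → * * C: PREDICT = { '*' }
F → e * y: PREDICT = { 'e' }
  'e' is in predict set, so this production goes in M[F, 'e']

M[F, 'e'] = F → e * y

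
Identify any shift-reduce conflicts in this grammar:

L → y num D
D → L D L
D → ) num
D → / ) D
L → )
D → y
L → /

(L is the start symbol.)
Yes — I6: [L → ) .] vs [D → ) . num]; I7: [L → / .] vs [D → / . ) D]; I10: [D → y .] vs [L → y . num D]

Augment with L' → L and build the canonical LR(0) collection (I0 = CLOSURE({[L' → . L]}), then GOTO on every symbol after a dot until no new states appear). It has 16 states:
  I0: { [L → . )], [L → . /], [L → . y num D], [L' → . L] }  — shift
  I1: { [L → ) .] }  — reduce
  I2: { [L → / .] }  — reduce
  I3: { [L' → L .] }  — accept
  I4: { [L → y . num D] }  — shift
  I5: { [D → . ) num], [D → . / ) D], [D → . L D L], [D → . y], [L → . )], [L → . /], [L → . y num D], [L → y num . D] }  — shift
  I6: { [D → ) . num], [L → ) .] }  — shift, reduce
  I7: { [D → / . ) D], [L → / .] }  — shift, reduce
  I8: { [L → y num D .] }  — reduce
  I9: { [D → . ) num], [D → . / ) D], [D → . L D L], [D → . y], [D → L . D L], [L → . )], [L → . /], [L → . y num D] }  — shift
  I10: { [D → y .], [L → y . num D] }  — shift, reduce
  I11: { [D → L D . L], [L → . )], [L → . /], [L → . y num D] }  — shift
  I12: { [D → L D L .] }  — reduce
  I13: { [D → . ) num], [D → . / ) D], [D → . L D L], [D → . y], [D → / ) . D], [L → . )], [L → . /], [L → . y num D] }  — shift
  I14: { [D → / ) D .] }  — reduce
  I15: { [D → ) num .] }  — reduce

I6 contains reduce item [L → ) .] and shift item [D → ) . num] — shift-reduce conflict.
I7 contains reduce item [L → / .] and shift item [D → / . ) D] — shift-reduce conflict.
I10 contains reduce item [D → y .] and shift item [L → y . num D] — shift-reduce conflict.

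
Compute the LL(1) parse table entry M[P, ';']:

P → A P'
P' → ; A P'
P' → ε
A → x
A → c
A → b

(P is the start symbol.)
Empty (error entry)

To find M[P, ';'], we find productions for P where ';' is in the predict set (PREDICT(N → α) = (FIRST(α) \ {ε}) ∪ (FOLLOW(N) if α ⇒* ε)).

Relevant sets:
  FIRST(A) = { 'b', 'c', 'x' }

P → A P': PREDICT = { 'b', 'c', 'x' }

M[P, ';'] is empty (no production applies)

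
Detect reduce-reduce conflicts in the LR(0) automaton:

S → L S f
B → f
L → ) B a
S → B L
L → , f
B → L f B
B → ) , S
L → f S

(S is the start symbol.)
Augment with S' → S and build the canonical LR(0) collection (I0 = CLOSURE({[S' → . S]}), then GOTO on every symbol after a dot until no new states appear). It has 24 states:
  I0: { [B → . ) , S], [B → . L f B], [B → . f], [L → . ) B a], [L → . , f], [L → . f S], [S → . B L], [S → . L S f], [S' → . S] }  — shift
  I1: { [B → ) . , S], [B → . ) , S], [B → . L f B], [B → . f], [L → ) . B a], [L → . ) B a], [L → . , f], [L → . f S] }  — shift
  I2: { [L → , . f] }  — shift
  I3: { [L → . ) B a], [L → . , f], [L → . f S], [S → B . L] }  — shift
  I4: { [B → . ) , S], [B → . L f B], [B → . f], [B → L . f B], [L → . ) B a], [L → . , f], [L → . f S], [S → . B L], [S → . L S f], [S → L . S f] }  — shift
  I5: { [S' → S .] }  — accept
  I6: { [B → . ) , S], [B → . L f B], [B → . f], [B → f .], [L → . ) B a], [L → . , f], [L → . f S], [L → f . S], [S → . B L], [S → . L S f] }  — shift, reduce
  I7: { [L → f S .] }  — reduce
  I8: { [S → L S . f] }  — shift
  I9: { [B → . ) , S], [B → . L f B], [B → . f], [B → L f . B], [B → f .], [L → . ) B a], [L → . , f], [L → . f S], [L → f . S], [S → . B L], [S → . L S f] }  — shift, reduce
  I10: { [B → L f B .], [L → . ) B a], [L → . , f], [L → . f S], [S → B . L] }  — shift, reduce
  I11: { [B → . ) , S], [B → . L f B], [B → . f], [L → ) . B a], [L → . ) B a], [L → . , f], [L → . f S] }  — shift
  I12: { [S → B L .] }  — reduce
  I13: { [B → . ) , S], [B → . L f B], [B → . f], [L → . ) B a], [L → . , f], [L → . f S], [L → f . S], [S → . B L], [S → . L S f] }  — shift
  I14: { [L → ) B . a] }  — shift
  I15: { [B → L . f B] }  — shift
  I16: { [B → . ) , S], [B → . L f B], [B → . f], [B → L f . B], [L → . ) B a], [L → . , f], [L → . f S] }  — shift
  I17: { [B → L f B .] }  — reduce
  I18: { [L → ) B a .] }  — reduce
  I19: { [S → L S f .] }  — reduce
  I20: { [L → , f .] }  — reduce
  I21: { [B → ) , . S], [B → . ) , S], [B → . L f B], [B → . f], [L → , . f], [L → . ) B a], [L → . , f], [L → . f S], [S → . B L], [S → . L S f] }  — shift
  I22: { [B → ) , S .] }  — reduce
  I23: { [B → . ) , S], [B → . L f B], [B → . f], [B → f .], [L → , f .], [L → . ) B a], [L → . , f], [L → . f S], [L → f . S], [S → . B L], [S → . L S f] }  — shift, 2 reduces

I23 contains complete items [B → f .], [L → , f .] — reduce-reduce conflict.

Answer: Yes — I23: [B → f .] vs [L → , f .]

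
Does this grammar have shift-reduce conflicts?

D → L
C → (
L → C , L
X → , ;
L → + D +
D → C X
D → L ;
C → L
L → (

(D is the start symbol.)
Augment with D' → D and build the canonical LR(0) collection (I0 = CLOSURE({[D' → . D]}), then GOTO on every symbol after a dot until no new states appear). It has 15 states:
  I0: { [C → . (], [C → . L], [D → . C X], [D → . L ;], [D → . L], [D' → . D], [L → . (], [L → . + D +], [L → . C , L] }  — shift
  I1: { [C → ( .], [L → ( .] }  — 2 reduces
  I2: { [C → . (], [C → . L], [D → . C X], [D → . L ;], [D → . L], [L → + . D +], [L → . (], [L → . + D +], [L → . C , L] }  — shift
  I3: { [D → C . X], [L → C . , L], [X → . , ;] }  — shift
  I4: { [D' → D .] }  — accept
  I5: { [C → L .], [D → L . ;], [D → L .] }  — shift, 2 reduces
  I6: { [D → L ; .] }  — reduce
  I7: { [C → . (], [C → . L], [L → . (], [L → . + D +], [L → . C , L], [L → C , . L], [X → , . ;] }  — shift
  I8: { [D → C X .] }  — reduce
  I9: { [X → , ; .] }  — reduce
  I10: { [L → C . , L] }  — shift
  I11: { [C → L .], [L → C , L .] }  — 2 reduces
  I12: { [C → . (], [C → . L], [L → . (], [L → . + D +], [L → . C , L], [L → C , . L] }  — shift
  I13: { [L → + D . +] }  — shift
  I14: { [L → + D + .] }  — reduce

I5 contains reduce items [C → L .], [D → L .] and shift item [D → L . ;] — shift-reduce conflict.

Answer: Yes — I5: [C → L .] vs [D → L . ;]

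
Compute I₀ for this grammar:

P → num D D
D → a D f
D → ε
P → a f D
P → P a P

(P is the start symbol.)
{ [P → . P a P], [P → . a f D], [P → . num D D], [P' → . P] }

First, augment the grammar with P' → P
I₀ = CLOSURE({ [P' → . P] }):
  [P' → . P] has the dot before P: add [P → . num D D], [P → . a f D], [P → . P a P]
No further items can be added.

I₀ = { [P → . P a P], [P → . a f D], [P → . num D D], [P' → . P] }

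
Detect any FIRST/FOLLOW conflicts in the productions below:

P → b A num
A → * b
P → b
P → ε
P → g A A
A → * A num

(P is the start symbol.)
No FIRST/FOLLOW conflicts.

A FIRST/FOLLOW conflict occurs when a non-terminal N has a nullable alternative N → β (β ⇒* ε) and another alternative N → α with FIRST(α) ∩ FOLLOW(N) ≠ ∅: on such a lookahead the parser cannot decide between expanding α and letting N vanish via β.

Nullable non-terminals: P.

P: nullable alternative(s) P → ε; FOLLOW(P) = { $ }
  P → b A num: FIRST \ {ε} = { 'b' } — disjoint from FOLLOW(P)
  P → b: FIRST \ {ε} = { 'b' } — disjoint from FOLLOW(P)
  P → ε: FIRST \ {ε} = { } — this is the only nullable alternative, skip
  P → g A A: FIRST \ {ε} = { 'g' } — disjoint from FOLLOW(P)

A has no nullable alternative, so no FIRST/FOLLOW check is needed there.

No FIRST/FOLLOW conflicts found.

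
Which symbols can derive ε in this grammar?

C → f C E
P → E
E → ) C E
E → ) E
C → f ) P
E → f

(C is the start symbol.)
None

A non-terminal is nullable if it can derive ε (the empty string): either it has an ε-production, or it has a production whose right-hand side consists entirely of nullable non-terminals.

There are no ε-productions, so no non-terminal can derive ε.
No non-terminals are nullable.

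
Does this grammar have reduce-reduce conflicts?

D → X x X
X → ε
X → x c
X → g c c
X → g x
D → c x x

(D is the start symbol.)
A reduce-reduce conflict occurs when an LR(0) state has two complete items [A → α .] and [B → β .] — both call for a reduction, and with no lookahead the parser cannot choose between them.

Augment with D' → D and build the canonical LR(0) collection (I0 = CLOSURE({[D' → . D]}), then GOTO on every symbol after a dot until no new states appear). It has 14 states:
  I0: { [D → . X x X], [D → . c x x], [D' → . D], [X → . g c c], [X → . g x], [X → . x c], [X → .] }  — shift, reduce
  I1: { [D' → D .] }  — accept
  I2: { [D → X . x X] }  — shift
  I3: { [D → c . x x] }  — shift
  I4: { [X → g . c c], [X → g . x] }  — shift
  I5: { [X → x . c] }  — shift
  I6: { [X → x c .] }  — reduce
  I7: { [X → g c . c] }  — shift
  I8: { [X → g x .] }  — reduce
  I9: { [X → g c c .] }  — reduce
  I10: { [D → c x . x] }  — shift
  I11: { [D → c x x .] }  — reduce
  I12: { [D → X x . X], [X → . g c c], [X → . g x], [X → . x c], [X → .] }  — shift, reduce
  I13: { [D → X x X .] }  — reduce

No state contains more than one complete item.

Answer: No reduce-reduce conflicts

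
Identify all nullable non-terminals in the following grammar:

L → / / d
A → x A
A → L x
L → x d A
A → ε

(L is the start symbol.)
{ 'A' }

A non-terminal is nullable if it can derive ε (the empty string): either it has an ε-production, or it has a production whose right-hand side consists entirely of nullable non-terminals.

ε-productions: A → ε
So A is immediately nullable.
No further non-terminal can be added: every production for the remaining non-terminals contains a terminal or a non-nullable non-terminal.
Nullable = { 'A' }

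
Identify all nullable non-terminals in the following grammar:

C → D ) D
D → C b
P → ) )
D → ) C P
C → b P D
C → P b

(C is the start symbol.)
None

A non-terminal is nullable if it can derive ε (the empty string): either it has an ε-production, or it has a production whose right-hand side consists entirely of nullable non-terminals.

There are no ε-productions, so no non-terminal can derive ε.
No non-terminals are nullable.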